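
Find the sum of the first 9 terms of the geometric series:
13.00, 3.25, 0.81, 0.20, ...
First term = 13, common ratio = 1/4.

Sₙ = a(1 - rⁿ) / (1 - r)
S_9 = 13(1 - (1/4)^9) / (1 - (1/4))
S_9 = 13(1 - (1/262144)) / (3/4)
S_9 = 1135953/65536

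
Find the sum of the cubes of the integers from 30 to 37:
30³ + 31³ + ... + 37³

Use ∑_{k=1}^{n} k³ = [n(n+1)/2]², then subtract the first 29 terms.
∑_{k=1}^{37} k³ = [37×38/2]² = 703² = 494209
∑_{k=1}^{29} k³ = [29×30/2]² = 435² = 189225
∑_{k=30}^{37} k³ = 494209 - 189225 = 304984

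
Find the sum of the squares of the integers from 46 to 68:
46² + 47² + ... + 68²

Use ∑_{k=1}^{n} k² = n(n+1)(2n+1)/6, then subtract the first 45 terms.
∑_{k=1}^{68} k² = 68×69×137/6 = 107134
∑_{k=1}^{45} k² = 45×46×91/6 = 31395
∑_{k=46}^{68} k² = 107134 - 31395 = 75739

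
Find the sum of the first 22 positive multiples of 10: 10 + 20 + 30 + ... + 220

Factor out 10: = 10(1 + 2 + ... + 22) = 10 × n(n+1)/2
= 10 × 22×23/2
= 10 × 253
= 2530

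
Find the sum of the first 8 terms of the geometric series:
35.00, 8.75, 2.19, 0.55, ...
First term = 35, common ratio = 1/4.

Sₙ = a(1 - rⁿ) / (1 - r)
S_8 = 35(1 - (1/4)^8) / (1 - (1/4))
S_8 = 35(1 - (1/65536)) / (3/4)
S_8 = 764575/16384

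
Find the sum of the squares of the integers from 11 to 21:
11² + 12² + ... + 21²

Use ∑_{k=1}^{n} k² = n(n+1)(2n+1)/6, then subtract the first 10 terms.
∑_{k=1}^{21} k² = 21×22×43/6 = 3311
∑_{k=1}^{10} k² = 10×11×21/6 = 385
∑_{k=11}^{21} k² = 3311 - 385 = 2926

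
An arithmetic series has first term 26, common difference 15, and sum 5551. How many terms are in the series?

Using S = n/2 × [2a + (n-1)d]
5551 = n/2 × [2(26) + (n-1)(15)]
5551 = n/2 × [52 + 15n - 15]
11102 = n × [37 + 15n]
15n² + (37)n - 11102 = 0
Discriminant: Δ = (37)² - 4(15)(-11102) = 1369 + 666120 = 667489
√Δ = 817
n = [-(37) + √Δ] / (2·15) = (-37 + 817) / 30 = 780 / 30 = 26
(The negative root is discarded since n must be a positive integer.)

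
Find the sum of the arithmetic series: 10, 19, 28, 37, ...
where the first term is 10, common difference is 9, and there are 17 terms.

Sₙ = n/2 × (first + last)
Last term = a + (n-1)d = 10 + (17-1)×9 = 154
S_17 = 17/2 × (10 + 154)
S_17 = 17/2 × 164 = 1394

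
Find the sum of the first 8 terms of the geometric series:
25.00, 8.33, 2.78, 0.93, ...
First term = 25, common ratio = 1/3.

Sₙ = a(1 - rⁿ) / (1 - r)
S_8 = 25(1 - (1/3)^8) / (1 - (1/3))
S_8 = 25(1 - (1/6561)) / (2/3)
S_8 = 82000/2187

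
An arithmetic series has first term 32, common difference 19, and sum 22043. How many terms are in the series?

Using S = n/2 × [2a + (n-1)d]
22043 = n/2 × [2(32) + (n-1)(19)]
22043 = n/2 × [64 + 19n - 19]
44086 = n × [45 + 19n]
19n² + (45)n - 44086 = 0
Discriminant: Δ = (45)² - 4(19)(-44086) = 2025 + 3350536 = 3352561
√Δ = 1831
n = [-(45) + √Δ] / (2·19) = (-45 + 1831) / 38 = 1786 / 38 = 47
(The negative root is discarded since n must be a positive integer.)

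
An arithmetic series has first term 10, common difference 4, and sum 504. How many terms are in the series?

Using S = n/2 × [2a + (n-1)d]
504 = n/2 × [2(10) + (n-1)(4)]
504 = n/2 × [20 + 4n - 4]
1008 = n × [16 + 4n]
4n² + (16)n - 1008 = 0
Discriminant: Δ = (16)² - 4(4)(-1008) = 256 + 16128 = 16384
√Δ = 128
n = [-(16) + √Δ] / (2·4) = (-16 + 128) / 8 = 112 / 8 = 14
(The negative root is discarded since n must be a positive integer.)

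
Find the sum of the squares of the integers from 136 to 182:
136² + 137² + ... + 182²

Use ∑_{k=1}^{n} k² = n(n+1)(2n+1)/6, then subtract the first 135 terms.
∑_{k=1}^{182} k² = 182×183×365/6 = 2026115
∑_{k=1}^{135} k² = 135×136×271/6 = 829260
∑_{k=136}^{182} k² = 2026115 - 829260 = 1196855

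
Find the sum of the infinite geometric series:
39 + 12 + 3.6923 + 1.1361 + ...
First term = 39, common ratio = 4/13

For |r| < 1, S = a / (1 - r)
S = 39 / (1 - (4/13))
S = 39 / (9/13)
S = 169/3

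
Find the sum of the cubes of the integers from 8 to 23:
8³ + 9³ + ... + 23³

Use ∑_{k=1}^{n} k³ = [n(n+1)/2]², then subtract the first 7 terms.
∑_{k=1}^{23} k³ = [23×24/2]² = 276² = 76176
∑_{k=1}^{7} k³ = [7×8/2]² = 28² = 784
∑_{k=8}^{23} k³ = 76176 - 784 = 75392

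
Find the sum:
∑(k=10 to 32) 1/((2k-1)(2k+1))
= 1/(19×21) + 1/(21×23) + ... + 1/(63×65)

Partial fractions: 1/((2k-1)(2k+1)) = (1/2)[1/(2k-1) - 1/(2k+1)]
The series telescopes:
= (1/2)[1/19 - 1/65]
= 23/1235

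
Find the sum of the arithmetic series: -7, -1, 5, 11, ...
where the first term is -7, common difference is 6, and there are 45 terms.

Sₙ = n/2 × (first + last)
Last term = a + (n-1)d = -7 + (45-1)×6 = 257
S_45 = 45/2 × (-7 + 257)
S_45 = 45/2 × 250 = 5625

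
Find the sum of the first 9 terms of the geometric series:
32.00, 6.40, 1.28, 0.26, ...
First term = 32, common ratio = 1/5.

Sₙ = a(1 - rⁿ) / (1 - r)
S_9 = 32(1 - (1/5)^9) / (1 - (1/5))
S_9 = 32(1 - (1/1953125)) / (4/5)
S_9 = 15624992/390625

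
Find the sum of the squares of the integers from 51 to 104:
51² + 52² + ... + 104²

Use ∑_{k=1}^{n} k² = n(n+1)(2n+1)/6, then subtract the first 50 terms.
∑_{k=1}^{104} k² = 104×105×209/6 = 380380
∑_{k=1}^{50} k² = 50×51×101/6 = 42925
∑_{k=51}^{104} k² = 380380 - 42925 = 337455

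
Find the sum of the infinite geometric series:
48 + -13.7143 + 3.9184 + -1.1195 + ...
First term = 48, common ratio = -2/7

For |r| < 1, S = a / (1 - r)
S = 48 / (1 - (-2/7))
S = 48 / (9/7)
S = 112/3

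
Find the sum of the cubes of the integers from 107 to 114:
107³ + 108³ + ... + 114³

Use ∑_{k=1}^{n} k³ = [n(n+1)/2]², then subtract the first 106 terms.
∑_{k=1}^{114} k³ = [114×115/2]² = 6555² = 42968025
∑_{k=1}^{106} k³ = [106×107/2]² = 5671² = 32160241
∑_{k=107}^{114} k³ = 42968025 - 32160241 = 10807784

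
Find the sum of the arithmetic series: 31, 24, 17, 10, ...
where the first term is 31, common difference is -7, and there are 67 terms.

Sₙ = n/2 × (first + last)
Last term = a + (n-1)d = 31 + (67-1)×(-7) = -431
S_67 = 67/2 × (31 + (-431))
S_67 = 67/2 × (-400) = -13400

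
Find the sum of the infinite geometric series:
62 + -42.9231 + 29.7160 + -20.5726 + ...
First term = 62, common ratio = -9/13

For |r| < 1, S = a / (1 - r)
S = 62 / (1 - (-9/13))
S = 62 / (22/13)
S = 403/11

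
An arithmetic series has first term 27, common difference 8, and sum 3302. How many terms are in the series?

Using S = n/2 × [2a + (n-1)d]
3302 = n/2 × [2(27) + (n-1)(8)]
3302 = n/2 × [54 + 8n - 8]
6604 = n × [46 + 8n]
8n² + (46)n - 6604 = 0
Discriminant: Δ = (46)² - 4(8)(-6604) = 2116 + 211328 = 213444
√Δ = 462
n = [-(46) + √Δ] / (2·8) = (-46 + 462) / 16 = 416 / 16 = 26
(The negative root is discarded since n must be a positive integer.)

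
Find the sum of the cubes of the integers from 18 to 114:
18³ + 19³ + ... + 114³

Use ∑_{k=1}^{n} k³ = [n(n+1)/2]², then subtract the first 17 terms.
∑_{k=1}^{114} k³ = [114×115/2]² = 6555² = 42968025
∑_{k=1}^{17} k³ = [17×18/2]² = 153² = 23409
∑_{k=18}^{114} k³ = 42968025 - 23409 = 42944616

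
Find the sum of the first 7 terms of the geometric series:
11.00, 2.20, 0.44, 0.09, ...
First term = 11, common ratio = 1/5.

Sₙ = a(1 - rⁿ) / (1 - r)
S_7 = 11(1 - (1/5)^7) / (1 - (1/5))
S_7 = 11(1 - (1/78125)) / (4/5)
S_7 = 214841/15625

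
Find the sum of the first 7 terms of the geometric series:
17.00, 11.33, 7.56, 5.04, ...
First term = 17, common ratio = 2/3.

Sₙ = a(1 - rⁿ) / (1 - r)
S_7 = 17(1 - (2/3)^7) / (1 - (2/3))
S_7 = 17(1 - (128/2187)) / (1/3)
S_7 = 35003/729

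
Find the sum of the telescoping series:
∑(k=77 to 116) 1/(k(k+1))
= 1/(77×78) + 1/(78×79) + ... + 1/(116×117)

Partial fractions: 1/(k(k+1)) = 1/k - 1/(k+1)
The series telescopes:
= (1/77 - 1/78) + (1/78 - 1/79) + ... + (1/116 - 1/117)
= 1/77 - 1/117
= 40/9009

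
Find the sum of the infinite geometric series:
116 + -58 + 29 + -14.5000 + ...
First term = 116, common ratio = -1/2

For |r| < 1, S = a / (1 - r)
S = 116 / (1 - (-1/2))
S = 116 / (3/2)
S = 232/3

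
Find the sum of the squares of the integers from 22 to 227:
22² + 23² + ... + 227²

Use ∑_{k=1}^{n} k² = n(n+1)(2n+1)/6, then subtract the first 21 terms.
∑_{k=1}^{227} k² = 227×228×455/6 = 3924830
∑_{k=1}^{21} k² = 21×22×43/6 = 3311
∑_{k=22}^{227} k² = 3924830 - 3311 = 3921519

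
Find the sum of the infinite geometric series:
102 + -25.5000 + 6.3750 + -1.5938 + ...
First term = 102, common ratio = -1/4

For |r| < 1, S = a / (1 - r)
S = 102 / (1 - (-1/4))
S = 102 / (5/4)
S = 408/5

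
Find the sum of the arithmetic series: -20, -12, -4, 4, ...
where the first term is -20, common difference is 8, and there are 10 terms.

Sₙ = n/2 × (first + last)
Last term = a + (n-1)d = -20 + (10-1)×8 = 52
S_10 = 10/2 × (-20 + 52)
S_10 = 10/2 × 32 = 160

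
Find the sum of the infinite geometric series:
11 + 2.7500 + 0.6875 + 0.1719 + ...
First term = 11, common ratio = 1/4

For |r| < 1, S = a / (1 - r)
S = 11 / (1 - (1/4))
S = 11 / (3/4)
S = 44/3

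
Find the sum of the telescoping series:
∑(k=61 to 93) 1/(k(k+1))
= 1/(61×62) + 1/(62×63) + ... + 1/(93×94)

Partial fractions: 1/(k(k+1)) = 1/k - 1/(k+1)
The series telescopes:
= (1/61 - 1/62) + (1/62 - 1/63) + ... + (1/93 - 1/94)
= 1/61 - 1/94
= 33/5734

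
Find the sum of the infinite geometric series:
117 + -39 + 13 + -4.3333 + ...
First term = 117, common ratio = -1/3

For |r| < 1, S = a / (1 - r)
S = 117 / (1 - (-1/3))
S = 117 / (4/3)
S = 351/4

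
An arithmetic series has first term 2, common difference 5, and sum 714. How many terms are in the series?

Using S = n/2 × [2a + (n-1)d]
714 = n/2 × [2(2) + (n-1)(5)]
714 = n/2 × [4 + 5n - 5]
1428 = n × [-1 + 5n]
5n² + (-1)n - 1428 = 0
Discriminant: Δ = (-1)² - 4(5)(-1428) = 1 + 28560 = 28561
√Δ = 169
n = [-(-1) + √Δ] / (2·5) = (1 + 169) / 10 = 170 / 10 = 17
(The negative root is discarded since n must be a positive integer.)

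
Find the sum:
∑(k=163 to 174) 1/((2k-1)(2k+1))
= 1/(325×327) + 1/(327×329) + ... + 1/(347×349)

Partial fractions: 1/((2k-1)(2k+1)) = (1/2)[1/(2k-1) - 1/(2k+1)]
The series telescopes:
= (1/2)[1/325 - 1/349]
= 12/113425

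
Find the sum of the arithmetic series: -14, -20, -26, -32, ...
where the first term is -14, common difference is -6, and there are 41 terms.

Sₙ = n/2 × (first + last)
Last term = a + (n-1)d = -14 + (41-1)×(-6) = -254
S_41 = 41/2 × (-14 + (-254))
S_41 = 41/2 × (-268) = -5494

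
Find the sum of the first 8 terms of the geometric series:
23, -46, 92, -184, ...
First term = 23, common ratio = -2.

Sₙ = a(1 - rⁿ) / (1 - r)
S_8 = 23(1 - (-2)^8) / (1 - (-2))
S_8 = 23(1 - 256) / (3)
S_8 = -1955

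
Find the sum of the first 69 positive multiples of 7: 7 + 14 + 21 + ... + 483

Factor out 7: = 7(1 + 2 + ... + 69) = 7 × n(n+1)/2
= 7 × 69×70/2
= 7 × 2415
= 16905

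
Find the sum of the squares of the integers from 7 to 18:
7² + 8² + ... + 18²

Use ∑_{k=1}^{n} k² = n(n+1)(2n+1)/6, then subtract the first 6 terms.
∑_{k=1}^{18} k² = 18×19×37/6 = 2109
∑_{k=1}^{6} k² = 6×7×13/6 = 91
∑_{k=7}^{18} k² = 2109 - 91 = 2018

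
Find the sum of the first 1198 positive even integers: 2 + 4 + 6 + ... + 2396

Sum of first n even numbers = n(n+1)
= 1198×1199
= 1436402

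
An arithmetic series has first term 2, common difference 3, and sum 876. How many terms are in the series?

Using S = n/2 × [2a + (n-1)d]
876 = n/2 × [2(2) + (n-1)(3)]
876 = n/2 × [4 + 3n - 3]
1752 = n × [1 + 3n]
3n² + (1)n - 1752 = 0
Discriminant: Δ = (1)² - 4(3)(-1752) = 1 + 21024 = 21025
√Δ = 145
n = [-(1) + √Δ] / (2·3) = (-1 + 145) / 6 = 144 / 6 = 24
(The negative root is discarded since n must be a positive integer.)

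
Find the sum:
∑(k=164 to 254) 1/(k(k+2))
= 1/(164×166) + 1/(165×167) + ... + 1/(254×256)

Partial fractions: 1/(k(k+2)) = (1/2)[1/k - 1/(k+2)]
Telescoping leaves the first two and last two terms:
= (1/2)[1/164 + 1/165 - 1/255 - 1/256]
= 42497/19627520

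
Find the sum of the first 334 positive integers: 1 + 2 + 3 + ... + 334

Formula: ∑k = n(n+1)/2
= 334×335/2
= 111890/2
= 55945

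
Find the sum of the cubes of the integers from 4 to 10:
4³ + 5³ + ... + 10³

Use ∑_{k=1}^{n} k³ = [n(n+1)/2]², then subtract the first 3 terms.
∑_{k=1}^{10} k³ = [10×11/2]² = 55² = 3025
∑_{k=1}^{3} k³ = [3×4/2]² = 6² = 36
∑_{k=4}^{10} k³ = 3025 - 36 = 2989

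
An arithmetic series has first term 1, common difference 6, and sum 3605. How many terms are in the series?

Using S = n/2 × [2a + (n-1)d]
3605 = n/2 × [2(1) + (n-1)(6)]
3605 = n/2 × [2 + 6n - 6]
7210 = n × [-4 + 6n]
6n² + (-4)n - 7210 = 0
Discriminant: Δ = (-4)² - 4(6)(-7210) = 16 + 173040 = 173056
√Δ = 416
n = [-(-4) + √Δ] / (2·6) = (4 + 416) / 12 = 420 / 12 = 35
(The negative root is discarded since n must be a positive integer.)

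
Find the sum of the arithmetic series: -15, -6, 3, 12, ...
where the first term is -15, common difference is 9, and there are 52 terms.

Sₙ = n/2 × (first + last)
Last term = a + (n-1)d = -15 + (52-1)×9 = 444
S_52 = 52/2 × (-15 + 444)
S_52 = 52/2 × 429 = 11154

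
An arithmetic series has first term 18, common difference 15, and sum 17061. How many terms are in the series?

Using S = n/2 × [2a + (n-1)d]
17061 = n/2 × [2(18) + (n-1)(15)]
17061 = n/2 × [36 + 15n - 15]
34122 = n × [21 + 15n]
15n² + (21)n - 34122 = 0
Discriminant: Δ = (21)² - 4(15)(-34122) = 441 + 2047320 = 2047761
√Δ = 1431
n = [-(21) + √Δ] / (2·15) = (-21 + 1431) / 30 = 1410 / 30 = 47
(The negative root is discarded since n must be a positive integer.)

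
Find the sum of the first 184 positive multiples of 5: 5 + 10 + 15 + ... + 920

Factor out 5: = 5(1 + 2 + ... + 184) = 5 × n(n+1)/2
= 5 × 184×185/2
= 5 × 17020
= 85100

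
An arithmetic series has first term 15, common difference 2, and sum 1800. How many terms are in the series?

Using S = n/2 × [2a + (n-1)d]
1800 = n/2 × [2(15) + (n-1)(2)]
1800 = n/2 × [30 + 2n - 2]
3600 = n × [28 + 2n]
2n² + (28)n - 3600 = 0
Discriminant: Δ = (28)² - 4(2)(-3600) = 784 + 28800 = 29584
√Δ = 172
n = [-(28) + √Δ] / (2·2) = (-28 + 172) / 4 = 144 / 4 = 36
(The negative root is discarded since n must be a positive integer.)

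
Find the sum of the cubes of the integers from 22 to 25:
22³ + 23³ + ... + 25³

Use ∑_{k=1}^{n} k³ = [n(n+1)/2]², then subtract the first 21 terms.
∑_{k=1}^{25} k³ = [25×26/2]² = 325² = 105625
∑_{k=1}^{21} k³ = [21×22/2]² = 231² = 53361
∑_{k=22}^{25} k³ = 105625 - 53361 = 52264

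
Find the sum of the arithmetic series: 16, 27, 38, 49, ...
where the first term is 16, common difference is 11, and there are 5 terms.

Sₙ = n/2 × (first + last)
Last term = a + (n-1)d = 16 + (5-1)×11 = 60
S_5 = 5/2 × (16 + 60)
S_5 = 5/2 × 76 = 190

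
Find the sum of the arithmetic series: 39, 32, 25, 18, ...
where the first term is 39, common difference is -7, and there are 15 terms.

Sₙ = n/2 × (first + last)
Last term = a + (n-1)d = 39 + (15-1)×(-7) = -59
S_15 = 15/2 × (39 + (-59))
S_15 = 15/2 × (-20) = -150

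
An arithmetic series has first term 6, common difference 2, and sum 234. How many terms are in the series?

Using S = n/2 × [2a + (n-1)d]
234 = n/2 × [2(6) + (n-1)(2)]
234 = n/2 × [12 + 2n - 2]
468 = n × [10 + 2n]
2n² + (10)n - 468 = 0
Discriminant: Δ = (10)² - 4(2)(-468) = 100 + 3744 = 3844
√Δ = 62
n = [-(10) + √Δ] / (2·2) = (-10 + 62) / 4 = 52 / 4 = 13
(The negative root is discarded since n must be a positive integer.)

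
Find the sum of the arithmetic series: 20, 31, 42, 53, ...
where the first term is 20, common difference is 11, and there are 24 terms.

Sₙ = n/2 × (first + last)
Last term = a + (n-1)d = 20 + (24-1)×11 = 273
S_24 = 24/2 × (20 + 273)
S_24 = 24/2 × 293 = 3516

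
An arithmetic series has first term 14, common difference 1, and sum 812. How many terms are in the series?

Using S = n/2 × [2a + (n-1)d]
812 = n/2 × [2(14) + (n-1)(1)]
812 = n/2 × [28 + 1n - 1]
1624 = n × [27 + 1n]
1n² + (27)n - 1624 = 0
Discriminant: Δ = (27)² - 4(1)(-1624) = 729 + 6496 = 7225
√Δ = 85
n = [-(27) + √Δ] / (2·1) = (-27 + 85) / 2 = 58 / 2 = 29
(The negative root is discarded since n must be a positive integer.)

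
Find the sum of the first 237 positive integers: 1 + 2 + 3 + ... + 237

Formula: ∑k = n(n+1)/2
= 237×238/2
= 56406/2
= 28203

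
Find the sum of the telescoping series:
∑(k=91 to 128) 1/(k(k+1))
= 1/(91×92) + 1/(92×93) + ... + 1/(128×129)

Partial fractions: 1/(k(k+1)) = 1/k - 1/(k+1)
The series telescopes:
= (1/91 - 1/92) + (1/92 - 1/93) + ... + (1/128 - 1/129)
= 1/91 - 1/129
= 38/11739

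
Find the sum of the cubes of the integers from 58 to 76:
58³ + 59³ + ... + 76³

Use ∑_{k=1}^{n} k³ = [n(n+1)/2]², then subtract the first 57 terms.
∑_{k=1}^{76} k³ = [76×77/2]² = 2926² = 8561476
∑_{k=1}^{57} k³ = [57×58/2]² = 1653² = 2732409
∑_{k=58}^{76} k³ = 8561476 - 2732409 = 5829067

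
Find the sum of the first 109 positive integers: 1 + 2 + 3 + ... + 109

Formula: ∑k = n(n+1)/2
= 109×110/2
= 11990/2
= 5995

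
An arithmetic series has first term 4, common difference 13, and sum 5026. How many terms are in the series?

Using S = n/2 × [2a + (n-1)d]
5026 = n/2 × [2(4) + (n-1)(13)]
5026 = n/2 × [8 + 13n - 13]
10052 = n × [-5 + 13n]
13n² + (-5)n - 10052 = 0
Discriminant: Δ = (-5)² - 4(13)(-10052) = 25 + 522704 = 522729
√Δ = 723
n = [-(-5) + √Δ] / (2·13) = (5 + 723) / 26 = 728 / 26 = 28
(The negative root is discarded since n must be a positive integer.)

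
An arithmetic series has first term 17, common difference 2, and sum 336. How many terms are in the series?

Using S = n/2 × [2a + (n-1)d]
336 = n/2 × [2(17) + (n-1)(2)]
336 = n/2 × [34 + 2n - 2]
672 = n × [32 + 2n]
2n² + (32)n - 672 = 0
Discriminant: Δ = (32)² - 4(2)(-672) = 1024 + 5376 = 6400
√Δ = 80
n = [-(32) + √Δ] / (2·2) = (-32 + 80) / 4 = 48 / 4 = 12
(The negative root is discarded since n must be a positive integer.)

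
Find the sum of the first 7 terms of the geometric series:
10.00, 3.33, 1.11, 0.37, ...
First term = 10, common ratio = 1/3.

Sₙ = a(1 - rⁿ) / (1 - r)
S_7 = 10(1 - (1/3)^7) / (1 - (1/3))
S_7 = 10(1 - (1/2187)) / (2/3)
S_7 = 10930/729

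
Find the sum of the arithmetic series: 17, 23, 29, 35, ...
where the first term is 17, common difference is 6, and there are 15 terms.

Sₙ = n/2 × (first + last)
Last term = a + (n-1)d = 17 + (15-1)×6 = 101
S_15 = 15/2 × (17 + 101)
S_15 = 15/2 × 118 = 885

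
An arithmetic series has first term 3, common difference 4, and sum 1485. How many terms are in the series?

Using S = n/2 × [2a + (n-1)d]
1485 = n/2 × [2(3) + (n-1)(4)]
1485 = n/2 × [6 + 4n - 4]
2970 = n × [2 + 4n]
4n² + (2)n - 2970 = 0
Discriminant: Δ = (2)² - 4(4)(-2970) = 4 + 47520 = 47524
√Δ = 218
n = [-(2) + √Δ] / (2·4) = (-2 + 218) / 8 = 216 / 8 = 27
(The negative root is discarded since n must be a positive integer.)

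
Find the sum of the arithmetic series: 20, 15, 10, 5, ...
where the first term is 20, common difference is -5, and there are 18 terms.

Sₙ = n/2 × (first + last)
Last term = a + (n-1)d = 20 + (18-1)×(-5) = -65
S_18 = 18/2 × (20 + (-65))
S_18 = 18/2 × (-45) = -405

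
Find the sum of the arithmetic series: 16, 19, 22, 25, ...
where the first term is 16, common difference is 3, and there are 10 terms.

Sₙ = n/2 × (first + last)
Last term = a + (n-1)d = 16 + (10-1)×3 = 43
S_10 = 10/2 × (16 + 43)
S_10 = 10/2 × 59 = 295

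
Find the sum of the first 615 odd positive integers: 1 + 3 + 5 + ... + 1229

Sum of first n odd numbers = n²
= 615²
= 378225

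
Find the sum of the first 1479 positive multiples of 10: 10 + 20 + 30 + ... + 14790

Factor out 10: = 10(1 + 2 + ... + 1479) = 10 × n(n+1)/2
= 10 × 1479×1480/2
= 10 × 1094460
= 10944600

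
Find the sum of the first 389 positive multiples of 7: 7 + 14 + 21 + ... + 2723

Factor out 7: = 7(1 + 2 + ... + 389) = 7 × n(n+1)/2
= 7 × 389×390/2
= 7 × 75855
= 530985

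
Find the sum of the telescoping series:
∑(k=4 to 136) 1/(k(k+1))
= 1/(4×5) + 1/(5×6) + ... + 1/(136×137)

Partial fractions: 1/(k(k+1)) = 1/k - 1/(k+1)
The series telescopes:
= (1/4 - 1/5) + (1/5 - 1/6) + ... + (1/136 - 1/137)
= 1/4 - 1/137
= 133/548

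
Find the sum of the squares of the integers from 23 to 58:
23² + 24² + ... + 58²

Use ∑_{k=1}^{n} k² = n(n+1)(2n+1)/6, then subtract the first 22 terms.
∑_{k=1}^{58} k² = 58×59×117/6 = 66729
∑_{k=1}^{22} k² = 22×23×45/6 = 3795
∑_{k=23}^{58} k² = 66729 - 3795 = 62934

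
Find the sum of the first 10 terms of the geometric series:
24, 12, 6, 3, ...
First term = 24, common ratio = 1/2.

Sₙ = a(1 - rⁿ) / (1 - r)
S_10 = 24(1 - (1/2)^10) / (1 - (1/2))
S_10 = 24(1 - (1/1024)) / (1/2)
S_10 = 3069/64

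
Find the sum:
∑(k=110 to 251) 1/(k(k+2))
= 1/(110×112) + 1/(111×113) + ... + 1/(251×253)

Partial fractions: 1/(k(k+2)) = (1/2)[1/k - 1/(k+2)]
Telescoping leaves the first two and last two terms:
= (1/2)[1/110 + 1/111 - 1/252 - 1/253]
= 120061/23589720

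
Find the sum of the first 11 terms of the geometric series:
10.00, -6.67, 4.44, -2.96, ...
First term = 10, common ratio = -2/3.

Sₙ = a(1 - rⁿ) / (1 - r)
S_11 = 10(1 - (-2/3)^11) / (1 - (-2/3))
S_11 = 10(1 - (-2048/177147)) / (5/3)
S_11 = 358390/59049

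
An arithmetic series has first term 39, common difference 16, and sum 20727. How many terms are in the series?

Using S = n/2 × [2a + (n-1)d]
20727 = n/2 × [2(39) + (n-1)(16)]
20727 = n/2 × [78 + 16n - 16]
41454 = n × [62 + 16n]
16n² + (62)n - 41454 = 0
Discriminant: Δ = (62)² - 4(16)(-41454) = 3844 + 2653056 = 2656900
√Δ = 1630
n = [-(62) + √Δ] / (2·16) = (-62 + 1630) / 32 = 1568 / 32 = 49
(The negative root is discarded since n must be a positive integer.)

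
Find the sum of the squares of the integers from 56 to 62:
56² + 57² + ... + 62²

Use ∑_{k=1}^{n} k² = n(n+1)(2n+1)/6, then subtract the first 55 terms.
∑_{k=1}^{62} k² = 62×63×125/6 = 81375
∑_{k=1}^{55} k² = 55×56×111/6 = 56980
∑_{k=56}^{62} k² = 81375 - 56980 = 24395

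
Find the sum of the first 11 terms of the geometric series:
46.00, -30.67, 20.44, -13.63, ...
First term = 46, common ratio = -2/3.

Sₙ = a(1 - rⁿ) / (1 - r)
S_11 = 46(1 - (-2/3)^11) / (1 - (-2/3))
S_11 = 46(1 - (-2048/177147)) / (5/3)
S_11 = 1648594/59049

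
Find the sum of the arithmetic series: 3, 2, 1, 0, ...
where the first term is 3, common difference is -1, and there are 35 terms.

Sₙ = n/2 × (first + last)
Last term = a + (n-1)d = 3 + (35-1)×(-1) = -31
S_35 = 35/2 × (3 + (-31))
S_35 = 35/2 × (-28) = -490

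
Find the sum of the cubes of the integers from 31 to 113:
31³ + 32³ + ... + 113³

Use ∑_{k=1}^{n} k³ = [n(n+1)/2]², then subtract the first 30 terms.
∑_{k=1}^{113} k³ = [113×114/2]² = 6441² = 41486481
∑_{k=1}^{30} k³ = [30×31/2]² = 465² = 216225
∑_{k=31}^{113} k³ = 41486481 - 216225 = 41270256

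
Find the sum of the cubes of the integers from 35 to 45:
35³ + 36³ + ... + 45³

Use ∑_{k=1}^{n} k³ = [n(n+1)/2]², then subtract the first 34 terms.
∑_{k=1}^{45} k³ = [45×46/2]² = 1035² = 1071225
∑_{k=1}^{34} k³ = [34×35/2]² = 595² = 354025
∑_{k=35}^{45} k³ = 1071225 - 354025 = 717200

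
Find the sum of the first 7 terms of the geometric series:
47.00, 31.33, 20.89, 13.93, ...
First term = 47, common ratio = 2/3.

Sₙ = a(1 - rⁿ) / (1 - r)
S_7 = 47(1 - (2/3)^7) / (1 - (2/3))
S_7 = 47(1 - (128/2187)) / (1/3)
S_7 = 96773/729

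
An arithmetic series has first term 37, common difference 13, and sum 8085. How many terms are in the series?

Using S = n/2 × [2a + (n-1)d]
8085 = n/2 × [2(37) + (n-1)(13)]
8085 = n/2 × [74 + 13n - 13]
16170 = n × [61 + 13n]
13n² + (61)n - 16170 = 0
Discriminant: Δ = (61)² - 4(13)(-16170) = 3721 + 840840 = 844561
√Δ = 919
n = [-(61) + √Δ] / (2·13) = (-61 + 919) / 26 = 858 / 26 = 33
(The negative root is discarded since n must be a positive integer.)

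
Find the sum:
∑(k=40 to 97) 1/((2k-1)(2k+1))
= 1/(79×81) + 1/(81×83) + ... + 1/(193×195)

Partial fractions: 1/((2k-1)(2k+1)) = (1/2)[1/(2k-1) - 1/(2k+1)]
The series telescopes:
= (1/2)[1/79 - 1/195]
= 58/15405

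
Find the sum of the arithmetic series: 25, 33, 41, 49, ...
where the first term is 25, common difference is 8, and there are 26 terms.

Sₙ = n/2 × (first + last)
Last term = a + (n-1)d = 25 + (26-1)×8 = 225
S_26 = 26/2 × (25 + 225)
S_26 = 26/2 × 250 = 3250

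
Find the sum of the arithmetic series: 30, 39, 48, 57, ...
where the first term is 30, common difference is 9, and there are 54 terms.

Sₙ = n/2 × (first + last)
Last term = a + (n-1)d = 30 + (54-1)×9 = 507
S_54 = 54/2 × (30 + 507)
S_54 = 54/2 × 537 = 14499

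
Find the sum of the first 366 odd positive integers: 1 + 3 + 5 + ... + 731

Sum of first n odd numbers = n²
= 366²
= 133956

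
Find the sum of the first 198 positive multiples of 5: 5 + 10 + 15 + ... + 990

Factor out 5: = 5(1 + 2 + ... + 198) = 5 × n(n+1)/2
= 5 × 198×199/2
= 5 × 19701
= 98505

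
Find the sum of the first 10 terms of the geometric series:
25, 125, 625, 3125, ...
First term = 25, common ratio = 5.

Sₙ = a(1 - rⁿ) / (1 - r)
S_10 = 25(1 - 5^10) / (1 - 5)
S_10 = 25(1 - 9765625) / (-4)
S_10 = 61035150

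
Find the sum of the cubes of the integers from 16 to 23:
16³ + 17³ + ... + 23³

Use ∑_{k=1}^{n} k³ = [n(n+1)/2]², then subtract the first 15 terms.
∑_{k=1}^{23} k³ = [23×24/2]² = 276² = 76176
∑_{k=1}^{15} k³ = [15×16/2]² = 120² = 14400
∑_{k=16}^{23} k³ = 76176 - 14400 = 61776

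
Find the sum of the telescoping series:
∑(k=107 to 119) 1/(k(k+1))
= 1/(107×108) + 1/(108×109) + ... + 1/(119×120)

Partial fractions: 1/(k(k+1)) = 1/k - 1/(k+1)
The series telescopes:
= (1/107 - 1/108) + (1/108 - 1/109) + ... + (1/119 - 1/120)
= 1/107 - 1/120
= 13/12840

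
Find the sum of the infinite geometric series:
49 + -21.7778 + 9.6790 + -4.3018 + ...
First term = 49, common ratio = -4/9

For |r| < 1, S = a / (1 - r)
S = 49 / (1 - (-4/9))
S = 49 / (13/9)
S = 441/13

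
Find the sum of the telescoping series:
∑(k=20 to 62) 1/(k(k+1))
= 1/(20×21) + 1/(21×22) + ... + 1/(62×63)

Partial fractions: 1/(k(k+1)) = 1/k - 1/(k+1)
The series telescopes:
= (1/20 - 1/21) + (1/21 - 1/22) + ... + (1/62 - 1/63)
= 1/20 - 1/63
= 43/1260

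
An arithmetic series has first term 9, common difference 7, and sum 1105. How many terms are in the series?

Using S = n/2 × [2a + (n-1)d]
1105 = n/2 × [2(9) + (n-1)(7)]
1105 = n/2 × [18 + 7n - 7]
2210 = n × [11 + 7n]
7n² + (11)n - 2210 = 0
Discriminant: Δ = (11)² - 4(7)(-2210) = 121 + 61880 = 62001
√Δ = 249
n = [-(11) + √Δ] / (2·7) = (-11 + 249) / 14 = 238 / 14 = 17
(The negative root is discarded since n must be a positive integer.)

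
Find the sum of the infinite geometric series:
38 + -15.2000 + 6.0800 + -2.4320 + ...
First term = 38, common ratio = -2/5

For |r| < 1, S = a / (1 - r)
S = 38 / (1 - (-2/5))
S = 38 / (7/5)
S = 190/7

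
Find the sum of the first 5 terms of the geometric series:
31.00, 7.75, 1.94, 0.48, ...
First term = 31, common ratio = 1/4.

Sₙ = a(1 - rⁿ) / (1 - r)
S_5 = 31(1 - (1/4)^5) / (1 - (1/4))
S_5 = 31(1 - (1/1024)) / (3/4)
S_5 = 10571/256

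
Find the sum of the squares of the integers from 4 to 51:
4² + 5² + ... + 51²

Use ∑_{k=1}^{n} k² = n(n+1)(2n+1)/6, then subtract the first 3 terms.
∑_{k=1}^{51} k² = 51×52×103/6 = 45526
∑_{k=1}^{3} k² = 3×4×7/6 = 14
∑_{k=4}^{51} k² = 45526 - 14 = 45512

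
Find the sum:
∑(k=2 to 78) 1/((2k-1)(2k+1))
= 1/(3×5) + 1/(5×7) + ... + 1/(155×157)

Partial fractions: 1/((2k-1)(2k+1)) = (1/2)[1/(2k-1) - 1/(2k+1)]
The series telescopes:
= (1/2)[1/3 - 1/157]
= 77/471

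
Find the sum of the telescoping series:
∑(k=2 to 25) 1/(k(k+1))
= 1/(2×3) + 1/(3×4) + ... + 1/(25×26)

Partial fractions: 1/(k(k+1)) = 1/k - 1/(k+1)
The series telescopes:
= (1/2 - 1/3) + (1/3 - 1/4) + ... + (1/25 - 1/26)
= 1/2 - 1/26
= 6/13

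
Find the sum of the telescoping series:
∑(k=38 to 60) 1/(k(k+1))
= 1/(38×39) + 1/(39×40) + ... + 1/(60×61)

Partial fractions: 1/(k(k+1)) = 1/k - 1/(k+1)
The series telescopes:
= (1/38 - 1/39) + (1/39 - 1/40) + ... + (1/60 - 1/61)
= 1/38 - 1/61
= 23/2318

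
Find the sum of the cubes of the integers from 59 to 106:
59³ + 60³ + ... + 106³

Use ∑_{k=1}^{n} k³ = [n(n+1)/2]², then subtract the first 58 terms.
∑_{k=1}^{106} k³ = [106×107/2]² = 5671² = 32160241
∑_{k=1}^{58} k³ = [58×59/2]² = 1711² = 2927521
∑_{k=59}^{106} k³ = 32160241 - 2927521 = 29232720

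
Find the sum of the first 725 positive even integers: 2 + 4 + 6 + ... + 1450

Sum of first n even numbers = n(n+1)
= 725×726
= 526350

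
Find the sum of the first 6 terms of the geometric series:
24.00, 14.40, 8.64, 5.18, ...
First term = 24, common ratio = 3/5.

Sₙ = a(1 - rⁿ) / (1 - r)
S_6 = 24(1 - (3/5)^6) / (1 - (3/5))
S_6 = 24(1 - (729/15625)) / (2/5)
S_6 = 178752/3125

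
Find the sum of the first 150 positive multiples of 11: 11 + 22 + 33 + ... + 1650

Factor out 11: = 11(1 + 2 + ... + 150) = 11 × n(n+1)/2
= 11 × 150×151/2
= 11 × 11325
= 124575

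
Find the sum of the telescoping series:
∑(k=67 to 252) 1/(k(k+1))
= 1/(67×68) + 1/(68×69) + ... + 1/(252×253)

Partial fractions: 1/(k(k+1)) = 1/k - 1/(k+1)
The series telescopes:
= (1/67 - 1/68) + (1/68 - 1/69) + ... + (1/252 - 1/253)
= 1/67 - 1/253
= 186/16951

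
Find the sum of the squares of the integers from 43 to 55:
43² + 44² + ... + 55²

Use ∑_{k=1}^{n} k² = n(n+1)(2n+1)/6, then subtract the first 42 terms.
∑_{k=1}^{55} k² = 55×56×111/6 = 56980
∑_{k=1}^{42} k² = 42×43×85/6 = 25585
∑_{k=43}^{55} k² = 56980 - 25585 = 31395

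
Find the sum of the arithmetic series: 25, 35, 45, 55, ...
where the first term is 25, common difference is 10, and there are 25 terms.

Sₙ = n/2 × (first + last)
Last term = a + (n-1)d = 25 + (25-1)×10 = 265
S_25 = 25/2 × (25 + 265)
S_25 = 25/2 × 290 = 3625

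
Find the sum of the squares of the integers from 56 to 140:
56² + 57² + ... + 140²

Use ∑_{k=1}^{n} k² = n(n+1)(2n+1)/6, then subtract the first 55 terms.
∑_{k=1}^{140} k² = 140×141×281/6 = 924490
∑_{k=1}^{55} k² = 55×56×111/6 = 56980
∑_{k=56}^{140} k² = 924490 - 56980 = 867510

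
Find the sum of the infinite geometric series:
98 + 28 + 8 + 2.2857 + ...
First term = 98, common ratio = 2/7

For |r| < 1, S = a / (1 - r)
S = 98 / (1 - (2/7))
S = 98 / (5/7)
S = 686/5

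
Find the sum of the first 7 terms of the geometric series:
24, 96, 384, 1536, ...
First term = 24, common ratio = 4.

Sₙ = a(1 - rⁿ) / (1 - r)
S_7 = 24(1 - 4^7) / (1 - 4)
S_7 = 24(1 - 16384) / (-3)
S_7 = 131064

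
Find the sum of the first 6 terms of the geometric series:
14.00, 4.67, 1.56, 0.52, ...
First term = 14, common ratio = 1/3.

Sₙ = a(1 - rⁿ) / (1 - r)
S_6 = 14(1 - (1/3)^6) / (1 - (1/3))
S_6 = 14(1 - (1/729)) / (2/3)
S_6 = 5096/243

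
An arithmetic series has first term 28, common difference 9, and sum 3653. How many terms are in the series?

Using S = n/2 × [2a + (n-1)d]
3653 = n/2 × [2(28) + (n-1)(9)]
3653 = n/2 × [56 + 9n - 9]
7306 = n × [47 + 9n]
9n² + (47)n - 7306 = 0
Discriminant: Δ = (47)² - 4(9)(-7306) = 2209 + 263016 = 265225
√Δ = 515
n = [-(47) + √Δ] / (2·9) = (-47 + 515) / 18 = 468 / 18 = 26
(The negative root is discarded since n must be a positive integer.)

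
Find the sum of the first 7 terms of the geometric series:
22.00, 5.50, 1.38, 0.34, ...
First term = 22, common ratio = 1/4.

Sₙ = a(1 - rⁿ) / (1 - r)
S_7 = 22(1 - (1/4)^7) / (1 - (1/4))
S_7 = 22(1 - (1/16384)) / (3/4)
S_7 = 60071/2048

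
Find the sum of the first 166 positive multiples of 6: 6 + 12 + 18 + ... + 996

Factor out 6: = 6(1 + 2 + ... + 166) = 6 × n(n+1)/2
= 6 × 166×167/2
= 6 × 13861
= 83166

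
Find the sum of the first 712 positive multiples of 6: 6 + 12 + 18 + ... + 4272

Factor out 6: = 6(1 + 2 + ... + 712) = 6 × n(n+1)/2
= 6 × 712×713/2
= 6 × 253828
= 1522968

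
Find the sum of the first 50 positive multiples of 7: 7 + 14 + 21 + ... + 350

Factor out 7: = 7(1 + 2 + ... + 50) = 7 × n(n+1)/2
= 7 × 50×51/2
= 7 × 1275
= 8925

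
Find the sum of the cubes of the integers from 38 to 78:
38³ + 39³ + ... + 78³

Use ∑_{k=1}^{n} k³ = [n(n+1)/2]², then subtract the first 37 terms.
∑_{k=1}^{78} k³ = [78×79/2]² = 3081² = 9492561
∑_{k=1}^{37} k³ = [37×38/2]² = 703² = 494209
∑_{k=38}^{78} k³ = 9492561 - 494209 = 8998352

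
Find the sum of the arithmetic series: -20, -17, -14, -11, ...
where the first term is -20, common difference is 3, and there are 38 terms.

Sₙ = n/2 × (first + last)
Last term = a + (n-1)d = -20 + (38-1)×3 = 91
S_38 = 38/2 × (-20 + 91)
S_38 = 38/2 × 71 = 1349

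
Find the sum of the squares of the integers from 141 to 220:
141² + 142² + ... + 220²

Use ∑_{k=1}^{n} k² = n(n+1)(2n+1)/6, then subtract the first 140 terms.
∑_{k=1}^{220} k² = 220×221×441/6 = 3573570
∑_{k=1}^{140} k² = 140×141×281/6 = 924490
∑_{k=141}^{220} k² = 3573570 - 924490 = 2649080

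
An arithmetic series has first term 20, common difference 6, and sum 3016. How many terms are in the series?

Using S = n/2 × [2a + (n-1)d]
3016 = n/2 × [2(20) + (n-1)(6)]
3016 = n/2 × [40 + 6n - 6]
6032 = n × [34 + 6n]
6n² + (34)n - 6032 = 0
Discriminant: Δ = (34)² - 4(6)(-6032) = 1156 + 144768 = 145924
√Δ = 382
n = [-(34) + √Δ] / (2·6) = (-34 + 382) / 12 = 348 / 12 = 29
(The negative root is discarded since n must be a positive integer.)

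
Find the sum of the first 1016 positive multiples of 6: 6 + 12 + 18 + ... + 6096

Factor out 6: = 6(1 + 2 + ... + 1016) = 6 × n(n+1)/2
= 6 × 1016×1017/2
= 6 × 516636
= 3099816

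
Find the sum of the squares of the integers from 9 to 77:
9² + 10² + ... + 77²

Use ∑_{k=1}^{n} k² = n(n+1)(2n+1)/6, then subtract the first 8 terms.
∑_{k=1}^{77} k² = 77×78×155/6 = 155155
∑_{k=1}^{8} k² = 8×9×17/6 = 204
∑_{k=9}^{77} k² = 155155 - 204 = 154951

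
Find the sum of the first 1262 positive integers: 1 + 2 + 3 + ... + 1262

Formula: ∑k = n(n+1)/2
= 1262×1263/2
= 1593906/2
= 796953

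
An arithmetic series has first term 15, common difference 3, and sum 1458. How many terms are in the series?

Using S = n/2 × [2a + (n-1)d]
1458 = n/2 × [2(15) + (n-1)(3)]
1458 = n/2 × [30 + 3n - 3]
2916 = n × [27 + 3n]
3n² + (27)n - 2916 = 0
Discriminant: Δ = (27)² - 4(3)(-2916) = 729 + 34992 = 35721
√Δ = 189
n = [-(27) + √Δ] / (2·3) = (-27 + 189) / 6 = 162 / 6 = 27
(The negative root is discarded since n must be a positive integer.)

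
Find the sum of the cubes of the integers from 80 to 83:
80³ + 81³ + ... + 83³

Use ∑_{k=1}^{n} k³ = [n(n+1)/2]², then subtract the first 79 terms.
∑_{k=1}^{83} k³ = [83×84/2]² = 3486² = 12152196
∑_{k=1}^{79} k³ = [79×80/2]² = 3160² = 9985600
∑_{k=80}^{83} k³ = 12152196 - 9985600 = 2166596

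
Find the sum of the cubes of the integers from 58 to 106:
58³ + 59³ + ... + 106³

Use ∑_{k=1}^{n} k³ = [n(n+1)/2]², then subtract the first 57 terms.
∑_{k=1}^{106} k³ = [106×107/2]² = 5671² = 32160241
∑_{k=1}^{57} k³ = [57×58/2]² = 1653² = 2732409
∑_{k=58}^{106} k³ = 32160241 - 2732409 = 29427832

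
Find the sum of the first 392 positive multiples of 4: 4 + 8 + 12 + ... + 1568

Factor out 4: = 4(1 + 2 + ... + 392) = 4 × n(n+1)/2
= 4 × 392×393/2
= 4 × 77028
= 308112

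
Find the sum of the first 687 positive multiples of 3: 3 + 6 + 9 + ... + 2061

Factor out 3: = 3(1 + 2 + ... + 687) = 3 × n(n+1)/2
= 3 × 687×688/2
= 3 × 236328
= 708984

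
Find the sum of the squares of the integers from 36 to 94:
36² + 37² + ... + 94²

Use ∑_{k=1}^{n} k² = n(n+1)(2n+1)/6, then subtract the first 35 terms.
∑_{k=1}^{94} k² = 94×95×189/6 = 281295
∑_{k=1}^{35} k² = 35×36×71/6 = 14910
∑_{k=36}^{94} k² = 281295 - 14910 = 266385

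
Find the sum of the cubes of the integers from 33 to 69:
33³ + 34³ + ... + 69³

Use ∑_{k=1}^{n} k³ = [n(n+1)/2]², then subtract the first 32 terms.
∑_{k=1}^{69} k³ = [69×70/2]² = 2415² = 5832225
∑_{k=1}^{32} k³ = [32×33/2]² = 528² = 278784
∑_{k=33}^{69} k³ = 5832225 - 278784 = 5553441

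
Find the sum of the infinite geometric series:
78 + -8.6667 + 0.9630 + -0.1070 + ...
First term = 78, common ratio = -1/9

For |r| < 1, S = a / (1 - r)
S = 78 / (1 - (-1/9))
S = 78 / (10/9)
S = 351/5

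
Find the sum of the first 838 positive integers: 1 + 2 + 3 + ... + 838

Formula: ∑k = n(n+1)/2
= 838×839/2
= 703082/2
= 351541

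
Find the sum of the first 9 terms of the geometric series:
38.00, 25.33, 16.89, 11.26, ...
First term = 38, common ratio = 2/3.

Sₙ = a(1 - rⁿ) / (1 - r)
S_9 = 38(1 - (2/3)^9) / (1 - (2/3))
S_9 = 38(1 - (512/19683)) / (1/3)
S_9 = 728498/6561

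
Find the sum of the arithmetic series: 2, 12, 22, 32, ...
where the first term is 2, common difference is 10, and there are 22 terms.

Sₙ = n/2 × (first + last)
Last term = a + (n-1)d = 2 + (22-1)×10 = 212
S_22 = 22/2 × (2 + 212)
S_22 = 22/2 × 214 = 2354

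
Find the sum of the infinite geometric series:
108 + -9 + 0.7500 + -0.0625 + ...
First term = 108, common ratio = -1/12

For |r| < 1, S = a / (1 - r)
S = 108 / (1 - (-1/12))
S = 108 / (13/12)
S = 1296/13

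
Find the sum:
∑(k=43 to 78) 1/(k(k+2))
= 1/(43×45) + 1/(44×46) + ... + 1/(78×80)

Partial fractions: 1/(k(k+2)) = (1/2)[1/k - 1/(k+2)]
Telescoping leaves the first two and last two terms:
= (1/2)[1/43 + 1/44 - 1/79 - 1/80]
= 62253/5978720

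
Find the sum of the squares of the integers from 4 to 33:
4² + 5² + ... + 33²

Use ∑_{k=1}^{n} k² = n(n+1)(2n+1)/6, then subtract the first 3 terms.
∑_{k=1}^{33} k² = 33×34×67/6 = 12529
∑_{k=1}^{3} k² = 3×4×7/6 = 14
∑_{k=4}^{33} k² = 12529 - 14 = 12515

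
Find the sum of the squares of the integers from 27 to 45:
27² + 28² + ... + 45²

Use ∑_{k=1}^{n} k² = n(n+1)(2n+1)/6, then subtract the first 26 terms.
∑_{k=1}^{45} k² = 45×46×91/6 = 31395
∑_{k=1}^{26} k² = 26×27×53/6 = 6201
∑_{k=27}^{45} k² = 31395 - 6201 = 25194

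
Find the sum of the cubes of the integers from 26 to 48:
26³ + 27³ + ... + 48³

Use ∑_{k=1}^{n} k³ = [n(n+1)/2]², then subtract the first 25 terms.
∑_{k=1}^{48} k³ = [48×49/2]² = 1176² = 1382976
∑_{k=1}^{25} k³ = [25×26/2]² = 325² = 105625
∑_{k=26}^{48} k³ = 1382976 - 105625 = 1277351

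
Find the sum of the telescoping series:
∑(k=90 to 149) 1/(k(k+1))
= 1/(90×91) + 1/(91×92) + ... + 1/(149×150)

Partial fractions: 1/(k(k+1)) = 1/k - 1/(k+1)
The series telescopes:
= (1/90 - 1/91) + (1/91 - 1/92) + ... + (1/149 - 1/150)
= 1/90 - 1/150
= 1/225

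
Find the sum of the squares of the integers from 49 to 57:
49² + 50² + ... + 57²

Use ∑_{k=1}^{n} k² = n(n+1)(2n+1)/6, then subtract the first 48 terms.
∑_{k=1}^{57} k² = 57×58×115/6 = 63365
∑_{k=1}^{48} k² = 48×49×97/6 = 38024
∑_{k=49}^{57} k² = 63365 - 38024 = 25341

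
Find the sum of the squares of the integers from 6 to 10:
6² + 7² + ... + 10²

Use ∑_{k=1}^{n} k² = n(n+1)(2n+1)/6, then subtract the first 5 terms.
∑_{k=1}^{10} k² = 10×11×21/6 = 385
∑_{k=1}^{5} k² = 5×6×11/6 = 55
∑_{k=6}^{10} k² = 385 - 55 = 330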